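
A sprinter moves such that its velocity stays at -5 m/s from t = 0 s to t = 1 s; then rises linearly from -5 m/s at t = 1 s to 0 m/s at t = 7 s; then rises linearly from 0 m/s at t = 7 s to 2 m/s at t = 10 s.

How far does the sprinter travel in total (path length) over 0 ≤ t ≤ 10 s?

Total distance travelled is ∫|v| dt — sum the magnitudes of each area piece.
0–1 s: |-5| × 1 = 5 m
1–7 s: |½(-5 + 0)(6)| = 15 m
7–10 s: |½(0 + 2)(3)| = 3 m
Total distance = 23 m

23 m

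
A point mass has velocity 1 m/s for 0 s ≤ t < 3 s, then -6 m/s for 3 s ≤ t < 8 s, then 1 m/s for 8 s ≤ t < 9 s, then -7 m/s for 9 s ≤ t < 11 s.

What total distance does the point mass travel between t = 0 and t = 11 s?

48 m

Distance (not displacement) is the total path length: add the absolute areas under v-t.
0–3 s: |1| × 3 = 3 m
3–8 s: |-6| × 5 = 30 m
8–9 s: |1| × 1 = 1 m
9–11 s: |-7| × 2 = 14 m
Total distance = 48 m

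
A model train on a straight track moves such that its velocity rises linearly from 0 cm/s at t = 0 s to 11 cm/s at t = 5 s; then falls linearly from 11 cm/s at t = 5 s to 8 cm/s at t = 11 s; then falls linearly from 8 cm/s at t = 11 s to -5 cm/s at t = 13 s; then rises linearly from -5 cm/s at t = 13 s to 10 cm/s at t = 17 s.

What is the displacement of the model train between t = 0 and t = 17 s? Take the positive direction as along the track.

97.5 cm

Displacement is the signed area under the v-t curve.
0–5 s: ½(0 + 11)(5) = 27.5 cm
5–11 s: ½(11 + 8)(6) = 57 cm
11–13 s: ½(8 + -5)(2) = 3 cm
13–17 s: ½(-5 + 10)(4) = 10 cm
Net displacement = 97.5 cm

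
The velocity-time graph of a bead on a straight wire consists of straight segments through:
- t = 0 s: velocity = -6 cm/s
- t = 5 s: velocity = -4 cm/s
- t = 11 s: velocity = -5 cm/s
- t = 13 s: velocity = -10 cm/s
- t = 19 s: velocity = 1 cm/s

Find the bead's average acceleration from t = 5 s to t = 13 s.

-0.75 cm/s²

Average acceleration = Δv/Δt = (-10 − -4)/(13 − 5) = -0.75 cm/s².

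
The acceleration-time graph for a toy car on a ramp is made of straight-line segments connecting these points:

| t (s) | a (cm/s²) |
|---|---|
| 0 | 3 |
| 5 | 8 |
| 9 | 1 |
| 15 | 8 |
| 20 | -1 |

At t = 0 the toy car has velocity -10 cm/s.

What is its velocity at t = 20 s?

Δv equals the area under the a-t graph; then v = v₀ + Δv.
0–5 s: ½(3 + 8)(5) = 27.5 cm/s
5–9 s: ½(8 + 1)(4) = 18 cm/s
9–15 s: ½(1 + 8)(6) = 27 cm/s
15–20 s: ½(8 + -1)(5) = 17.5 cm/s
Δv = 90 cm/s, so v(20) = -10 + (90) = 80 cm/s.

80 cm/s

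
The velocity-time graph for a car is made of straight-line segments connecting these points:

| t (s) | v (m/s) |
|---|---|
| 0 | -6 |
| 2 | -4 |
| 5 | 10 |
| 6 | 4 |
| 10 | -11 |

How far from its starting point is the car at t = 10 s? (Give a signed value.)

-8 m

Net displacement equals the area under the velocity-time graph (areas below the axis count negative).
0–2 s: ½(-6 + -4)(2) = -10 m
2–5 s: ½(-4 + 10)(3) = 9 m
5–6 s: ½(10 + 4)(1) = 7 m
6–10 s: ½(4 + -11)(4) = -14 m
Net displacement = -8 m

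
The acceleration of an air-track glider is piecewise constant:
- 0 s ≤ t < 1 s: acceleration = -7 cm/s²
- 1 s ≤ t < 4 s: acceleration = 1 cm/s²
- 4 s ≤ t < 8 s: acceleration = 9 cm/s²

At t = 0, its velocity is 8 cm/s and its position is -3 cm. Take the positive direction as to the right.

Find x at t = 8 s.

97 cm

On each constant-a segment, Δv = aΔt and Δx = v₀Δt + ½aΔt²; chain segment to segment.
0–1 s: v starts 8 cm/s; Δx = 8·1 + ½·-7·1² = 4.5 cm; v ends 1 cm/s.
1–4 s: v starts 1 cm/s; Δx = 1·3 + ½·1·3² = 7.5 cm; v ends 4 cm/s.
4–8 s: v starts 4 cm/s; Δx = 4·4 + ½·9·4² = 88 cm; v ends 40 cm/s.
x(8) = -3 + Σ Δx = 97 cm.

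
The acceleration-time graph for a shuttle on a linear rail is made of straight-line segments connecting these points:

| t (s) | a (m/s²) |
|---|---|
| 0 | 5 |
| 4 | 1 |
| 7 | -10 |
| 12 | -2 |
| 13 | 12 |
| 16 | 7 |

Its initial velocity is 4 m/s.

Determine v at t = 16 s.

6 m/s

Δv equals the area under the a-t graph; then v = v₀ + Δv.
0–4 s: ½(5 + 1)(4) = 12 m/s
4–7 s: ½(1 + -10)(3) = -13.5 m/s
7–12 s: ½(-10 + -2)(5) = -30 m/s
12–13 s: ½(-2 + 12)(1) = 5 m/s
13–16 s: ½(12 + 7)(3) = 28.5 m/s
Δv = 2 m/s, so v(16) = 4 + (2) = 6 m/s.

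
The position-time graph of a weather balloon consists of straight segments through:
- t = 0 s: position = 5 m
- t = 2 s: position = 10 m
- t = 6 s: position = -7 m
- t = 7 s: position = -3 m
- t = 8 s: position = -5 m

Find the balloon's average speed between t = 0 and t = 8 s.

3.5 m/s

Average speed = (total path length)/(elapsed time); on a piecewise-linear x-t graph the path length is Σ|Δx|.
0–2 s: |Δx| = |10 − 5| = 5 m
2–6 s: |Δx| = |-7 − 10| = 17 m
6–7 s: |Δx| = |-3 − -7| = 4 m
7–8 s: |Δx| = |-5 − -3| = 2 m
Total path = 28 m; average speed = 28/8 = 3.5 m/s.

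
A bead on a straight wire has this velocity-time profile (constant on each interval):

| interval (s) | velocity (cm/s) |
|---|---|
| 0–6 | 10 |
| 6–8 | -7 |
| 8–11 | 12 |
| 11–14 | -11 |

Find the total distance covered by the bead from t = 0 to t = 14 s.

143 cm

Distance (not displacement) is the total path length: add the absolute areas under v-t.
0–6 s: |10| × 6 = 60 cm
6–8 s: |-7| × 2 = 14 cm
8–11 s: |12| × 3 = 36 cm
11–14 s: |-11| × 3 = 33 cm
Total distance = 143 cm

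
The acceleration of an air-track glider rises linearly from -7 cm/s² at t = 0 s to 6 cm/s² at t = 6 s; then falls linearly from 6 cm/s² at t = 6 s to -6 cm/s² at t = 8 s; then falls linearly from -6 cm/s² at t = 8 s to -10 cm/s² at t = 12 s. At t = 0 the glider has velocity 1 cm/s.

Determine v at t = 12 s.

-34 cm/s

Δv equals the area under the a-t graph; then v = v₀ + Δv.
0–6 s: ½(-7 + 6)(6) = -3 cm/s
6–8 s: ½(6 + -6)(2) = 0 cm/s
8–12 s: ½(-6 + -10)(4) = -32 cm/s
Δv = -35 cm/s, so v(12) = 1 + (-35) = -34 cm/s.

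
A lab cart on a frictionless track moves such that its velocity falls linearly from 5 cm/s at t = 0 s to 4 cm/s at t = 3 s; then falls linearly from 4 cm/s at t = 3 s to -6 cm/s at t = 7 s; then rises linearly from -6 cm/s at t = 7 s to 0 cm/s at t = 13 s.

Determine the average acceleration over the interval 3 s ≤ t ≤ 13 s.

Average acceleration = Δv/Δt = (0 − 4)/(13 − 3) = -0.4 cm/s².

-0.4 cm/s²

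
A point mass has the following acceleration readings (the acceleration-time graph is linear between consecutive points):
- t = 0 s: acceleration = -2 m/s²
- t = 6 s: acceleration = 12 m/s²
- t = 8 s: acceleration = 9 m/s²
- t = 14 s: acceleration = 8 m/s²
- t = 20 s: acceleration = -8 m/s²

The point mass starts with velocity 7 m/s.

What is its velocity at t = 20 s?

Δv equals the area under the a-t graph; then v = v₀ + Δv.
0–6 s: ½(-2 + 12)(6) = 30 m/s
6–8 s: ½(12 + 9)(2) = 21 m/s
8–14 s: ½(9 + 8)(6) = 51 m/s
14–20 s: ½(8 + -8)(6) = 0 m/s
Δv = 102 m/s, so v(20) = 7 + (102) = 109 m/s.

109 m/s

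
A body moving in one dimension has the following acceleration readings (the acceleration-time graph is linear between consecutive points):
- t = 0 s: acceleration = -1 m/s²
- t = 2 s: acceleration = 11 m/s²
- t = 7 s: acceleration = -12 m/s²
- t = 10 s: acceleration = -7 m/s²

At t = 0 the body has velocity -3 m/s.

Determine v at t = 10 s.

Δv equals the area under the a-t graph; then v = v₀ + Δv.
0–2 s: ½(-1 + 11)(2) = 10 m/s
2–7 s: ½(11 + -12)(5) = -2.5 m/s
7–10 s: ½(-12 + -7)(3) = -28.5 m/s
Δv = -21 m/s, so v(10) = -3 + (-21) = -24 m/s.

-24 m/s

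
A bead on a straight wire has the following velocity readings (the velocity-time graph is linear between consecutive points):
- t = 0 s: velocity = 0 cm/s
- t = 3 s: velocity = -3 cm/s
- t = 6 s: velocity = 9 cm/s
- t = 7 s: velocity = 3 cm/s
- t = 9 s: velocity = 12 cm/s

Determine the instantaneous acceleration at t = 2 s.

-1 cm/s²

Acceleration is the slope of the v-t graph on 0–3 s: (-3 − 0)/(3 − 0) = -1 cm/s².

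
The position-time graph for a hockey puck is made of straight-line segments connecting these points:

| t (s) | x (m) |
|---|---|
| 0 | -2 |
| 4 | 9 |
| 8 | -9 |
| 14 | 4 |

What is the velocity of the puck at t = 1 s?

2.75 m/s

Velocity is the slope of the x-t graph on 0–4 s: (9 − -2)/(4 − 0) = 2.75 m/s.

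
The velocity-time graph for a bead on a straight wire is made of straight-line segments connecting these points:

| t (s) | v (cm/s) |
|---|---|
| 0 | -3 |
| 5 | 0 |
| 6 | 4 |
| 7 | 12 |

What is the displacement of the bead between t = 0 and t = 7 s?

2.5 cm

Net displacement equals the area under the velocity-time graph (areas below the axis count negative).
0–5 s: ½(-3 + 0)(5) = -7.5 cm
5–6 s: ½(0 + 4)(1) = 2 cm
6–7 s: ½(4 + 12)(1) = 8 cm
Net displacement = 2.5 cm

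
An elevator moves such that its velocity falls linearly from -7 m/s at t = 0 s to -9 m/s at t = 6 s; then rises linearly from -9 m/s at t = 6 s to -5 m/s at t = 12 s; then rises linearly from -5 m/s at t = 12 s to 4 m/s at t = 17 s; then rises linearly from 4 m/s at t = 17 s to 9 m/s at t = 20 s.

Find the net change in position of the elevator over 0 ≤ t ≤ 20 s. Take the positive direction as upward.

-73 m

Displacement is the signed area under the v-t curve.
0–6 s: ½(-7 + -9)(6) = -48 m
6–12 s: ½(-9 + -5)(6) = -42 m
12–17 s: ½(-5 + 4)(5) = -2.5 m
17–20 s: ½(4 + 9)(3) = 19.5 m
Net displacement = -73 m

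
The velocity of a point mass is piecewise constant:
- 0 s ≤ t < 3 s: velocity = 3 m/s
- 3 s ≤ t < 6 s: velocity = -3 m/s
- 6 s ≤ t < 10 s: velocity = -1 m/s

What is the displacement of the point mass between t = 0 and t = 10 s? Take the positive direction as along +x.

Net displacement equals the area under the velocity-time graph (areas below the axis count negative).
0–3 s: 3 × 3 = 9 m
3–6 s: -3 × 3 = -9 m
6–10 s: -1 × 4 = -4 m
Net displacement = -4 m

-4 m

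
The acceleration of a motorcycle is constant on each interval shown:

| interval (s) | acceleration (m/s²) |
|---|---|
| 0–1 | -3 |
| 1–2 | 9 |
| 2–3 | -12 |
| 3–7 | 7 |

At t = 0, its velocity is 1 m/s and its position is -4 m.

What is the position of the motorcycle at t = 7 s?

On each constant-a segment, Δv = aΔt and Δx = v₀Δt + ½aΔt²; chain segment to segment.
0–1 s: v starts 1 m/s; Δx = 1·1 + ½·-3·1² = -0.5 m; v ends -2 m/s.
1–2 s: v starts -2 m/s; Δx = -2·1 + ½·9·1² = 2.5 m; v ends 7 m/s.
2–3 s: v starts 7 m/s; Δx = 7·1 + ½·-12·1² = 1 m; v ends -5 m/s.
3–7 s: v starts -5 m/s; Δx = -5·4 + ½·7·4² = 36 m; v ends 23 m/s.
x(7) = -4 + Σ Δx = 35 m.

35 m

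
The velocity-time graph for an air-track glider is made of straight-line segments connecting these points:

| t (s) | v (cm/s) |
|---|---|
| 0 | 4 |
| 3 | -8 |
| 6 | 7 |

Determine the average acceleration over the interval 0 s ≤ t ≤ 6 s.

0.5 cm/s²

Average acceleration = Δv/Δt = (7 − 4)/(6 − 0) = 0.5 cm/s².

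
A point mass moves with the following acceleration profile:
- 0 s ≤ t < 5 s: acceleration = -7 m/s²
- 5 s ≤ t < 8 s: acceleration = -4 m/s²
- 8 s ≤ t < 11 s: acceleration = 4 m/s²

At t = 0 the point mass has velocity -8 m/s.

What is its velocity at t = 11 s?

Δv equals the area under the a-t graph; then v = v₀ + Δv.
0–5 s: -7 × 5 = -35 m/s
5–8 s: -4 × 3 = -12 m/s
8–11 s: 4 × 3 = 12 m/s
Δv = -35 m/s, so v(11) = -8 + (-35) = -43 m/s.

-43 m/s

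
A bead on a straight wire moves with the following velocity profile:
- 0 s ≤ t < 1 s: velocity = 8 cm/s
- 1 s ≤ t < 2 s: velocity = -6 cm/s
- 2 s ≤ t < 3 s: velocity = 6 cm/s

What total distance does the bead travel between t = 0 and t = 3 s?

Total distance travelled is ∫|v| dt — sum the magnitudes of each area piece.
0–1 s: |8| × 1 = 8 cm
1–2 s: |-6| × 1 = 6 cm
2–3 s: |6| × 1 = 6 cm
Total distance = 20 cm

20 cm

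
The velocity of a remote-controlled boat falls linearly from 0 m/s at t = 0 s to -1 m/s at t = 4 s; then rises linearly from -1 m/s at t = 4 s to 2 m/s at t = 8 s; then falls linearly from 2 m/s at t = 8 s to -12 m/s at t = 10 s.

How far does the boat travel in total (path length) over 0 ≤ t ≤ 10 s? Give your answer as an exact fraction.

Total distance travelled is ∫|v| dt — sum the magnitudes of each area piece.
0–4 s: |½(0 + -1)(4)| = 2 m
4–8 s: v = 0 at t = 16/3 s; triangle areas 2/3 + 8/3 = 10/3 m
8–10 s: v = 0 at t = 58/7 s; triangle areas 2/7 + 72/7 = 74/7 m
Total distance = 334/21 m

334/21 m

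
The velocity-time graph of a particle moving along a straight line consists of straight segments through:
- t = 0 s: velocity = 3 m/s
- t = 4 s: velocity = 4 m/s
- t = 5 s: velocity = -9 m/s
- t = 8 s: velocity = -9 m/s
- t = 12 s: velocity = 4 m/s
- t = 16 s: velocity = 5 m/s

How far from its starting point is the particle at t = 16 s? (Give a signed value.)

Displacement is the signed area under the v-t curve.
0–4 s: ½(3 + 4)(4) = 14 m
4–5 s: ½(4 + -9)(1) = -2.5 m
5–8 s: -9 × 3 = -27 m
8–12 s: ½(-9 + 4)(4) = -10 m
12–16 s: ½(4 + 5)(4) = 18 m
Net displacement = -7.5 m

-7.5 m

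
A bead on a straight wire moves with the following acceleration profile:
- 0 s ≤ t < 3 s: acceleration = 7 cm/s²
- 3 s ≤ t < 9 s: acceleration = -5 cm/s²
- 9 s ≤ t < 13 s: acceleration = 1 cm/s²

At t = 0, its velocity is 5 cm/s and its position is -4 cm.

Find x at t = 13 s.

100.5 cm

On each constant-a segment, Δv = aΔt and Δx = v₀Δt + ½aΔt²; chain segment to segment.
0–3 s: v starts 5 cm/s; Δx = 5·3 + ½·7·3² = 46.5 cm; v ends 26 cm/s.
3–9 s: v starts 26 cm/s; Δx = 26·6 + ½·-5·6² = 66 cm; v ends -4 cm/s.
9–13 s: v starts -4 cm/s; Δx = -4·4 + ½·1·4² = -8 cm; v ends 0 cm/s.
x(13) = -4 + Σ Δx = 100.5 cm.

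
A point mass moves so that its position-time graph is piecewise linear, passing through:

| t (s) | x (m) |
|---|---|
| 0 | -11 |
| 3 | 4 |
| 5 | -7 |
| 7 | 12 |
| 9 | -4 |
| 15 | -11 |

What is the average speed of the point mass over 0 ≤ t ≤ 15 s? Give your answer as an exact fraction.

Average speed = (total path length)/(elapsed time); on a piecewise-linear x-t graph the path length is Σ|Δx|.
0–3 s: |Δx| = |4 − -11| = 15 m
3–5 s: |Δx| = |-7 − 4| = 11 m
5–7 s: |Δx| = |12 − -7| = 19 m
7–9 s: |Δx| = |-4 − 12| = 16 m
9–15 s: |Δx| = |-11 − -4| = 7 m
Total path = 68 m; average speed = 68/15 = 68/15 m/s.

68/15 m/s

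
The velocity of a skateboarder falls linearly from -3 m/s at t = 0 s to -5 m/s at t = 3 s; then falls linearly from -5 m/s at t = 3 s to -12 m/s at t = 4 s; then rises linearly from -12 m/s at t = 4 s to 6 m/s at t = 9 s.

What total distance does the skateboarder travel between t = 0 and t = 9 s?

45.5 m

Distance (not displacement) is the total path length: add the absolute areas under v-t.
0–3 s: |½(-3 + -5)(3)| = 12 m
3–4 s: |½(-5 + -12)(1)| = 8.5 m
4–9 s: v = 0 at t = 22/3 s; triangle areas 20 + 5 = 25 m
Total distance = 45.5 m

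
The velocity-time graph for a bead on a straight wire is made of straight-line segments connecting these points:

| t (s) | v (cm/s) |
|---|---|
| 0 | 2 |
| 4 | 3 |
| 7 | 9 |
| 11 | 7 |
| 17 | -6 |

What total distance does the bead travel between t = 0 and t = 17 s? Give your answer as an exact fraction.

1035/13 cm

Distance (not displacement) is the total path length: add the absolute areas under v-t.
0–4 s: |½(2 + 3)(4)| = 10 cm
4–7 s: |½(3 + 9)(3)| = 18 cm
7–11 s: |½(9 + 7)(4)| = 32 cm
11–17 s: v = 0 at t = 185/13 s; triangle areas 147/13 + 108/13 = 255/13 cm
Total distance = 1035/13 cm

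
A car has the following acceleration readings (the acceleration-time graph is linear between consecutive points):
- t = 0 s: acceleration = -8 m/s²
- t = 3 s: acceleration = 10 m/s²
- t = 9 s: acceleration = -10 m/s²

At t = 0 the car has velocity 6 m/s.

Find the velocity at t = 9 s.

9 m/s

Δv equals the area under the a-t graph; then v = v₀ + Δv.
0–3 s: ½(-8 + 10)(3) = 3 m/s
3–9 s: ½(10 + -10)(6) = 0 m/s
Δv = 3 m/s, so v(9) = 6 + (3) = 9 m/s.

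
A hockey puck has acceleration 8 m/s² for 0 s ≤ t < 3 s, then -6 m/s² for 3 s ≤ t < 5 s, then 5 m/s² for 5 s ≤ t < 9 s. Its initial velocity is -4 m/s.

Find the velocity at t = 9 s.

28 m/s

Δv equals the area under the a-t graph; then v = v₀ + Δv.
0–3 s: 8 × 3 = 24 m/s
3–5 s: -6 × 2 = -12 m/s
5–9 s: 5 × 4 = 20 m/s
Δv = 32 m/s, so v(9) = -4 + (32) = 28 m/s.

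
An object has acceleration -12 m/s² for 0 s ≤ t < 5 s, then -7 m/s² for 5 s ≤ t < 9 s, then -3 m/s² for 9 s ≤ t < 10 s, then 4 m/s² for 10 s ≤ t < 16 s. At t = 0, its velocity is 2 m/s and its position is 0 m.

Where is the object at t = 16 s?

-977.5 m

On each constant-a segment, Δv = aΔt and Δx = v₀Δt + ½aΔt²; chain segment to segment.
0–5 s: v starts 2 m/s; Δx = 2·5 + ½·-12·5² = -140 m; v ends -58 m/s.
5–9 s: v starts -58 m/s; Δx = -58·4 + ½·-7·4² = -288 m; v ends -86 m/s.
9–10 s: v starts -86 m/s; Δx = -86·1 + ½·-3·1² = -87.5 m; v ends -89 m/s.
10–16 s: v starts -89 m/s; Δx = -89·6 + ½·4·6² = -462 m; v ends -65 m/s.
x(16) = 0 + Σ Δx = -977.5 m.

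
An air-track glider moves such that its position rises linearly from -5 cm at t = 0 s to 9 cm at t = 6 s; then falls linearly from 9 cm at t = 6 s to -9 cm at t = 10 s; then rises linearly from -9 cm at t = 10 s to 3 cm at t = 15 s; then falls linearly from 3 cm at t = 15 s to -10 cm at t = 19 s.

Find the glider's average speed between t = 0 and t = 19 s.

Average speed = (total path length)/(elapsed time); on a piecewise-linear x-t graph the path length is Σ|Δx|.
0–6 s: |Δx| = |9 − -5| = 14 cm
6–10 s: |Δx| = |-9 − 9| = 18 cm
10–15 s: |Δx| = |3 − -9| = 12 cm
15–19 s: |Δx| = |-10 − 3| = 13 cm
Total path = 57 cm; average speed = 57/19 = 3 cm/s.

3 cm/s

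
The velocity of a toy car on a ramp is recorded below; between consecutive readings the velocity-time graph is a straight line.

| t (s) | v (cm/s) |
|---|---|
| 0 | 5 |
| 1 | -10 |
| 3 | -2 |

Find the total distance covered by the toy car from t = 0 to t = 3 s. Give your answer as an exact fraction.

Total distance travelled is ∫|v| dt — sum the magnitudes of each area piece.
0–1 s: v = 0 at t = 1/3 s; triangle areas 5/6 + 10/3 = 25/6 cm
1–3 s: |½(-10 + -2)(2)| = 12 cm
Total distance = 97/6 cm

97/6 cm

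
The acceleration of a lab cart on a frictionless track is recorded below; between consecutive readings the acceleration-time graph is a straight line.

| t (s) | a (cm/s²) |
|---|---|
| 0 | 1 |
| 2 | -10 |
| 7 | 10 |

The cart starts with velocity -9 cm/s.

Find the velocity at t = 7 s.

Δv equals the area under the a-t graph; then v = v₀ + Δv.
0–2 s: ½(1 + -10)(2) = -9 cm/s
2–7 s: ½(-10 + 10)(5) = 0 cm/s
Δv = -9 cm/s, so v(7) = -9 + (-9) = -18 cm/s.

-18 cm/s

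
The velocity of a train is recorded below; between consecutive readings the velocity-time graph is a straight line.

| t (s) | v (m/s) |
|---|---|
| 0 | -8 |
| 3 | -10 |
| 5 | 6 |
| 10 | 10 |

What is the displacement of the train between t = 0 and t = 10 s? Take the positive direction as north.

9 m

Displacement is the signed area under the v-t curve.
0–3 s: ½(-8 + -10)(3) = -27 m
3–5 s: ½(-10 + 6)(2) = -4 m
5–10 s: ½(6 + 10)(5) = 40 m
Net displacement = 9 m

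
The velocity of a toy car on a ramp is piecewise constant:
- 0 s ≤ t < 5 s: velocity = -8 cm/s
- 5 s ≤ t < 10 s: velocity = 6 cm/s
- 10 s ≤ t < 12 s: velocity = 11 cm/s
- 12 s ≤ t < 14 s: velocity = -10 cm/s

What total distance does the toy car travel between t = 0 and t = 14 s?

Distance (not displacement) is the total path length: add the absolute areas under v-t.
0–5 s: |-8| × 5 = 40 cm
5–10 s: |6| × 5 = 30 cm
10–12 s: |11| × 2 = 22 cm
12–14 s: |-10| × 2 = 20 cm
Total distance = 112 cm

112 cm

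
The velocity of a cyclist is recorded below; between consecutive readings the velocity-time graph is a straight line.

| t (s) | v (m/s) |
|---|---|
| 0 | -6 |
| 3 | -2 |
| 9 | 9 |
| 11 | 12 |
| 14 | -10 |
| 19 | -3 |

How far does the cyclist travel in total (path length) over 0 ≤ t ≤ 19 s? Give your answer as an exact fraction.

Distance (not displacement) is the total path length: add the absolute areas under v-t.
0–3 s: |½(-6 + -2)(3)| = 12 m
3–9 s: v = 0 at t = 45/11 s; triangle areas 12/11 + 243/11 = 255/11 m
9–11 s: |½(9 + 12)(2)| = 21 m
11–14 s: v = 0 at t = 139/11 s; triangle areas 108/11 + 75/11 = 183/11 m
14–19 s: |½(-10 + -3)(5)| = 32.5 m
Total distance = 2317/22 m

2317/22 m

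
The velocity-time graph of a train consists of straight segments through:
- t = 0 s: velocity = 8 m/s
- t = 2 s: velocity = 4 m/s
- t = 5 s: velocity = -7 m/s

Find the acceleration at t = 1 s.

Acceleration is the slope of the v-t graph on 0–2 s: (4 − 8)/(2 − 0) = -2 m/s².

-2 m/s²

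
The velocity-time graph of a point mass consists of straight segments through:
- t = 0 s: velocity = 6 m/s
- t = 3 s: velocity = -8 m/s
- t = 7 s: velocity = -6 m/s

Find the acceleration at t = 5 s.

0.5 m/s²

Acceleration is the slope of the v-t graph on 3–7 s: (-6 − -8)/(7 − 3) = 0.5 m/s².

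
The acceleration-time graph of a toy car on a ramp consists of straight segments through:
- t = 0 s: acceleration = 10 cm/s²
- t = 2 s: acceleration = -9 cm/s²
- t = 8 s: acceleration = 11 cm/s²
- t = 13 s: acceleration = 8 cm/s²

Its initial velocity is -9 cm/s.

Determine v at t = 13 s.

45.5 cm/s

Δv equals the area under the a-t graph; then v = v₀ + Δv.
0–2 s: ½(10 + -9)(2) = 1 cm/s
2–8 s: ½(-9 + 11)(6) = 6 cm/s
8–13 s: ½(11 + 8)(5) = 47.5 cm/s
Δv = 54.5 cm/s, so v(13) = -9 + (54.5) = 45.5 cm/s.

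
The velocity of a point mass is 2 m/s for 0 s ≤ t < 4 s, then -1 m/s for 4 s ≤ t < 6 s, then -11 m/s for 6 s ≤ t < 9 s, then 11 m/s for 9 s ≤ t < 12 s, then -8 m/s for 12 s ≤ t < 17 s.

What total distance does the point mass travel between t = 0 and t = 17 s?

116 m

Distance (not displacement) is the total path length: add the absolute areas under v-t.
0–4 s: |2| × 4 = 8 m
4–6 s: |-1| × 2 = 2 m
6–9 s: |-11| × 3 = 33 m
9–12 s: |11| × 3 = 33 m
12–17 s: |-8| × 5 = 40 m
Total distance = 116 m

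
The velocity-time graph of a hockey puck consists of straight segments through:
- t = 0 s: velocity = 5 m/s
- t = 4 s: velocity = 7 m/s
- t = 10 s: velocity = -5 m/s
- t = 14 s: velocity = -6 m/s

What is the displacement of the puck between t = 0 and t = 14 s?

Displacement is the signed area under the v-t curve.
0–4 s: ½(5 + 7)(4) = 24 m
4–10 s: ½(7 + -5)(6) = 6 m
10–14 s: ½(-5 + -6)(4) = -22 m
Net displacement = 8 m

8 m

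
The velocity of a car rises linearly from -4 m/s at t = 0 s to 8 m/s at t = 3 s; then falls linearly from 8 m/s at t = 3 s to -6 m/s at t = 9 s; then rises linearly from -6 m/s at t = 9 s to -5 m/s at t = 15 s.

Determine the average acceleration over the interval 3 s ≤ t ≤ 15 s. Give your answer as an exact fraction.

-13/12 m/s²

Average acceleration = Δv/Δt = (-5 − 8)/(15 − 3) = -13/12 m/s².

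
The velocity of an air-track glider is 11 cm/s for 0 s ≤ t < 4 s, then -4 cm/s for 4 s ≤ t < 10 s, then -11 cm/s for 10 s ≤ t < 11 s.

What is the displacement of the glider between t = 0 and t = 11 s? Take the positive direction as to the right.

Net displacement equals the area under the velocity-time graph (areas below the axis count negative).
0–4 s: 11 × 4 = 44 cm
4–10 s: -4 × 6 = -24 cm
10–11 s: -11 × 1 = -11 cm
Net displacement = 9 cm

9 cm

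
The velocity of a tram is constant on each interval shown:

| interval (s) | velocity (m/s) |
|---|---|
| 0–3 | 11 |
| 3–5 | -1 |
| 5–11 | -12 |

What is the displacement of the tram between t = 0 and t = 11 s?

-41 m

Displacement is the signed area under the v-t curve.
0–3 s: 11 × 3 = 33 m
3–5 s: -1 × 2 = -2 m
5–11 s: -12 × 6 = -72 m
Net displacement = -41 m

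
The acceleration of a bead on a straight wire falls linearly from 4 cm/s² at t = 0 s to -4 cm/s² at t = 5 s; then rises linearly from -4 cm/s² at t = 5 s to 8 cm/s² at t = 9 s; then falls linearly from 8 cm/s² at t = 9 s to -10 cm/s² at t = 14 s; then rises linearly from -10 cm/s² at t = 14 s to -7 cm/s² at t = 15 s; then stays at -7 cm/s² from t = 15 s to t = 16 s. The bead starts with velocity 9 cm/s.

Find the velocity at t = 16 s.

Δv equals the area under the a-t graph; then v = v₀ + Δv.
0–5 s: ½(4 + -4)(5) = 0 cm/s
5–9 s: ½(-4 + 8)(4) = 8 cm/s
9–14 s: ½(8 + -10)(5) = -5 cm/s
14–15 s: ½(-10 + -7)(1) = -8.5 cm/s
15–16 s: -7 × 1 = -7 cm/s
Δv = -12.5 cm/s, so v(16) = 9 + (-12.5) = -3.5 cm/s.

-3.5 cm/s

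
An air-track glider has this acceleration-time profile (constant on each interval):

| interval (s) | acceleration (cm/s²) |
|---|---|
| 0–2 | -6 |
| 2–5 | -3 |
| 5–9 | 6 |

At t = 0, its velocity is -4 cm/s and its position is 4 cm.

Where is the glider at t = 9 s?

-129.5 cm

On each constant-a segment, Δv = aΔt and Δx = v₀Δt + ½aΔt²; chain segment to segment.
0–2 s: v starts -4 cm/s; Δx = -4·2 + ½·-6·2² = -20 cm; v ends -16 cm/s.
2–5 s: v starts -16 cm/s; Δx = -16·3 + ½·-3·3² = -61.5 cm; v ends -25 cm/s.
5–9 s: v starts -25 cm/s; Δx = -25·4 + ½·6·4² = -52 cm; v ends -1 cm/s.
x(9) = 4 + Σ Δx = -129.5 cm.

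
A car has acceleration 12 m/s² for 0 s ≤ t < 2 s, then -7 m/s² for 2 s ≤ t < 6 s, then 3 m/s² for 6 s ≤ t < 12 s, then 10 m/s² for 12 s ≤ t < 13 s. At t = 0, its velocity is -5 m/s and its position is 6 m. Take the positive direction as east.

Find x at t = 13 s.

54 m

On each constant-a segment, Δv = aΔt and Δx = v₀Δt + ½aΔt²; chain segment to segment.
0–2 s: v starts -5 m/s; Δx = -5·2 + ½·12·2² = 14 m; v ends 19 m/s.
2–6 s: v starts 19 m/s; Δx = 19·4 + ½·-7·4² = 20 m; v ends -9 m/s.
6–12 s: v starts -9 m/s; Δx = -9·6 + ½·3·6² = 0 m; v ends 9 m/s.
12–13 s: v starts 9 m/s; Δx = 9·1 + ½·10·1² = 14 m; v ends 19 m/s.
x(13) = 6 + Σ Δx = 54 m.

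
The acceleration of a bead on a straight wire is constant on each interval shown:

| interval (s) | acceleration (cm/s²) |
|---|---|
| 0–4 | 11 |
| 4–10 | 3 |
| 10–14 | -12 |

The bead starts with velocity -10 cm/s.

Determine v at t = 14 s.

4 cm/s

Δv equals the area under the a-t graph; then v = v₀ + Δv.
0–4 s: 11 × 4 = 44 cm/s
4–10 s: 3 × 6 = 18 cm/s
10–14 s: -12 × 4 = -48 cm/s
Δv = 14 cm/s, so v(14) = -10 + (14) = 4 cm/s.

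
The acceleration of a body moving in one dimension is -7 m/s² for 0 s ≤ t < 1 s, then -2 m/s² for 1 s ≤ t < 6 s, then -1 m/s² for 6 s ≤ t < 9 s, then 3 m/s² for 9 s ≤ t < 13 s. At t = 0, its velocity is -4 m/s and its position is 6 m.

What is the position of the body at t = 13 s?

On each constant-a segment, Δv = aΔt and Δx = v₀Δt + ½aΔt²; chain segment to segment.
0–1 s: v starts -4 m/s; Δx = -4·1 + ½·-7·1² = -7.5 m; v ends -11 m/s.
1–6 s: v starts -11 m/s; Δx = -11·5 + ½·-2·5² = -80 m; v ends -21 m/s.
6–9 s: v starts -21 m/s; Δx = -21·3 + ½·-1·3² = -67.5 m; v ends -24 m/s.
9–13 s: v starts -24 m/s; Δx = -24·4 + ½·3·4² = -72 m; v ends -12 m/s.
x(13) = 6 + Σ Δx = -221 m.

-221 m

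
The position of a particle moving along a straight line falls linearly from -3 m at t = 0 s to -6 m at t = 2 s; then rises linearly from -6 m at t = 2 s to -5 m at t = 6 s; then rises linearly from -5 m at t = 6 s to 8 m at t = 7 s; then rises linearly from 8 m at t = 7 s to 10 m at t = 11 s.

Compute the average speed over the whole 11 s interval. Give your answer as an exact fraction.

Average speed = (total path length)/(elapsed time); on a piecewise-linear x-t graph the path length is Σ|Δx|.
0–2 s: |Δx| = |-6 − -3| = 3 m
2–6 s: |Δx| = |-5 − -6| = 1 m
6–7 s: |Δx| = |8 − -5| = 13 m
7–11 s: |Δx| = |10 − 8| = 2 m
Total path = 19 m; average speed = 19/11 = 19/11 m/s.

19/11 m/s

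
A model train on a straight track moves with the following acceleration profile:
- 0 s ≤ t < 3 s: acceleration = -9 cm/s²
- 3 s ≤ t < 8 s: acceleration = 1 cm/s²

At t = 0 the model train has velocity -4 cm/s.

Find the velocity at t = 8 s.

-26 cm/s

Δv equals the area under the a-t graph; then v = v₀ + Δv.
0–3 s: -9 × 3 = -27 cm/s
3–8 s: 1 × 5 = 5 cm/s
Δv = -22 cm/s, so v(8) = -4 + (-22) = -26 cm/s.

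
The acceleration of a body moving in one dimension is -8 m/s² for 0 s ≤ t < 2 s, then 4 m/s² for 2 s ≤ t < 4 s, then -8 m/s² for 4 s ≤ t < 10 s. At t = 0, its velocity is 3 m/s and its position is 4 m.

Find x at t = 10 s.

On each constant-a segment, Δv = aΔt and Δx = v₀Δt + ½aΔt²; chain segment to segment.
0–2 s: v starts 3 m/s; Δx = 3·2 + ½·-8·2² = -10 m; v ends -13 m/s.
2–4 s: v starts -13 m/s; Δx = -13·2 + ½·4·2² = -18 m; v ends -5 m/s.
4–10 s: v starts -5 m/s; Δx = -5·6 + ½·-8·6² = -174 m; v ends -53 m/s.
x(10) = 4 + Σ Δx = -198 m.

-198 m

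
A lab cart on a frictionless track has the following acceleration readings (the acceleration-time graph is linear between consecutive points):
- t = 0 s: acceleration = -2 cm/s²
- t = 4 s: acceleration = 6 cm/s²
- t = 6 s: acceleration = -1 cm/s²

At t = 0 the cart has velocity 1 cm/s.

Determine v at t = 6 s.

Δv equals the area under the a-t graph; then v = v₀ + Δv.
0–4 s: ½(-2 + 6)(4) = 8 cm/s
4–6 s: ½(6 + -1)(2) = 5 cm/s
Δv = 13 cm/s, so v(6) = 1 + (13) = 14 cm/s.

14 cm/s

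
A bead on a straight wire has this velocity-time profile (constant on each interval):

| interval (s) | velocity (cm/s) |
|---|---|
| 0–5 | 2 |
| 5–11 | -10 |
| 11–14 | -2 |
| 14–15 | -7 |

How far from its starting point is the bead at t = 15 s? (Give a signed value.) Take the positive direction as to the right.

-63 cm

Net displacement equals the area under the velocity-time graph (areas below the axis count negative).
0–5 s: 2 × 5 = 10 cm
5–11 s: -10 × 6 = -60 cm
11–14 s: -2 × 3 = -6 cm
14–15 s: -7 × 1 = -7 cm
Net displacement = -63 cm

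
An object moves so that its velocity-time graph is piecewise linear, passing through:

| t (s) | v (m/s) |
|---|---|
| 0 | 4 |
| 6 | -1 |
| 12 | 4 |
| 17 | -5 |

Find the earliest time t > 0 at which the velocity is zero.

t = 4.8 s

v changes sign on 0–6 s (from 4 to -1); the graph is linear there, so v = 0 at t = 0 + (-4)·(6 − 0)/(-1 − 4) = 4.8 s.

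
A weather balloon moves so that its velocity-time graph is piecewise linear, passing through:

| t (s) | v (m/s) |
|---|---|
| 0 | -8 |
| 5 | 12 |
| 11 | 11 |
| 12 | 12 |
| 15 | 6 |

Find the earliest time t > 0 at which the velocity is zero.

v changes sign on 0–5 s (from -8 to 12); the graph is linear there, so v = 0 at t = 0 + (8)·(5 − 0)/(12 − -8) = 2 s.

t = 2 s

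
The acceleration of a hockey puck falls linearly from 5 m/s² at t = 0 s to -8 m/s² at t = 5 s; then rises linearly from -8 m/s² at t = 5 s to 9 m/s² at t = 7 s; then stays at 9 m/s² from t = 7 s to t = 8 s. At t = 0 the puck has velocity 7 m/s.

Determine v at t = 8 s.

9.5 m/s

Δv equals the area under the a-t graph; then v = v₀ + Δv.
0–5 s: ½(5 + -8)(5) = -7.5 m/s
5–7 s: ½(-8 + 9)(2) = 1 m/s
7–8 s: 9 × 1 = 9 m/s
Δv = 2.5 m/s, so v(8) = 7 + (2.5) = 9.5 m/s.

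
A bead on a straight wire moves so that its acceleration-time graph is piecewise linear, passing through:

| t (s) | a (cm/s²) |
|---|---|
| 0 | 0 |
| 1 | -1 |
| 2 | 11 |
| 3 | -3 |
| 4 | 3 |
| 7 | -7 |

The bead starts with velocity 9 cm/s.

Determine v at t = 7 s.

Δv equals the area under the a-t graph; then v = v₀ + Δv.
0–1 s: ½(0 + -1)(1) = -0.5 cm/s
1–2 s: ½(-1 + 11)(1) = 5 cm/s
2–3 s: ½(11 + -3)(1) = 4 cm/s
3–4 s: ½(-3 + 3)(1) = 0 cm/s
4–7 s: ½(3 + -7)(3) = -6 cm/s
Δv = 2.5 cm/s, so v(7) = 9 + (2.5) = 11.5 cm/s.

11.5 cm/s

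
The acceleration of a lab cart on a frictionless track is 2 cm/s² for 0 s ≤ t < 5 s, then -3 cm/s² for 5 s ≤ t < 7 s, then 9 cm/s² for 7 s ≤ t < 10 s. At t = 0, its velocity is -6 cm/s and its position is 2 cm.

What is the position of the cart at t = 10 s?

On each constant-a segment, Δv = aΔt and Δx = v₀Δt + ½aΔt²; chain segment to segment.
0–5 s: v starts -6 cm/s; Δx = -6·5 + ½·2·5² = -5 cm; v ends 4 cm/s.
5–7 s: v starts 4 cm/s; Δx = 4·2 + ½·-3·2² = 2 cm; v ends -2 cm/s.
7–10 s: v starts -2 cm/s; Δx = -2·3 + ½·9·3² = 34.5 cm; v ends 25 cm/s.
x(10) = 2 + Σ Δx = 33.5 cm.

33.5 cm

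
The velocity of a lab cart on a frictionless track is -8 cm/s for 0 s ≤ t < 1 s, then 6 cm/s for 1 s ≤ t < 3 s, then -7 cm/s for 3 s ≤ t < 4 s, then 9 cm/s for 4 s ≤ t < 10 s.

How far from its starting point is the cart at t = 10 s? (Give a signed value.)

Displacement is the signed area under the v-t curve.
0–1 s: -8 × 1 = -8 cm
1–3 s: 6 × 2 = 12 cm
3–4 s: -7 × 1 = -7 cm
4–10 s: 9 × 6 = 54 cm
Net displacement = 51 cm

51 cm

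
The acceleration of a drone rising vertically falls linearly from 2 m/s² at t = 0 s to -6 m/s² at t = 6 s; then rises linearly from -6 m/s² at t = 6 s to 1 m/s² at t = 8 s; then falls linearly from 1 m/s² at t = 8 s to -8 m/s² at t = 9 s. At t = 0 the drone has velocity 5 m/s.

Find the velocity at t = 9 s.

Δv equals the area under the a-t graph; then v = v₀ + Δv.
0–6 s: ½(2 + -6)(6) = -12 m/s
6–8 s: ½(-6 + 1)(2) = -5 m/s
8–9 s: ½(1 + -8)(1) = -3.5 m/s
Δv = -20.5 m/s, so v(9) = 5 + (-20.5) = -15.5 m/s.

-15.5 m/s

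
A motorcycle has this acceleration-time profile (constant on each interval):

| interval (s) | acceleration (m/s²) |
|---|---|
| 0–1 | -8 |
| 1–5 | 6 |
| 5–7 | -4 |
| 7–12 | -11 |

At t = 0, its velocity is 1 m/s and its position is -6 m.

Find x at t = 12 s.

On each constant-a segment, Δv = aΔt and Δx = v₀Δt + ½aΔt²; chain segment to segment.
0–1 s: v starts 1 m/s; Δx = 1·1 + ½·-8·1² = -3 m; v ends -7 m/s.
1–5 s: v starts -7 m/s; Δx = -7·4 + ½·6·4² = 20 m; v ends 17 m/s.
5–7 s: v starts 17 m/s; Δx = 17·2 + ½·-4·2² = 26 m; v ends 9 m/s.
7–12 s: v starts 9 m/s; Δx = 9·5 + ½·-11·5² = -92.5 m; v ends -46 m/s.
x(12) = -6 + Σ Δx = -55.5 m.

-55.5 m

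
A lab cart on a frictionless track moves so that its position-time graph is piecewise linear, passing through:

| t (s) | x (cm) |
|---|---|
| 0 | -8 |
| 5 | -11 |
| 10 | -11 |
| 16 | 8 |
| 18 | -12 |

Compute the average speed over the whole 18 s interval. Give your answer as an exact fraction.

Average speed = (total path length)/(elapsed time); on a piecewise-linear x-t graph the path length is Σ|Δx|.
0–5 s: |Δx| = |-11 − -8| = 3 cm
5–10 s: |Δx| = |-11 − -11| = 0 cm
10–16 s: |Δx| = |8 − -11| = 19 cm
16–18 s: |Δx| = |-12 − 8| = 20 cm
Total path = 42 cm; average speed = 42/18 = 7/3 cm/s.

7/3 cm/s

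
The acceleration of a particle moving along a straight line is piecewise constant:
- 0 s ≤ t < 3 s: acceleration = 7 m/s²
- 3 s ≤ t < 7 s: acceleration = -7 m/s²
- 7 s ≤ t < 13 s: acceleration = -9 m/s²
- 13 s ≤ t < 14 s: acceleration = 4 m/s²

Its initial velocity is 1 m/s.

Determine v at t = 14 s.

-56 m/s

Δv equals the area under the a-t graph; then v = v₀ + Δv.
0–3 s: 7 × 3 = 21 m/s
3–7 s: -7 × 4 = -28 m/s
7–13 s: -9 × 6 = -54 m/s
13–14 s: 4 × 1 = 4 m/s
Δv = -57 m/s, so v(14) = 1 + (-57) = -56 m/s.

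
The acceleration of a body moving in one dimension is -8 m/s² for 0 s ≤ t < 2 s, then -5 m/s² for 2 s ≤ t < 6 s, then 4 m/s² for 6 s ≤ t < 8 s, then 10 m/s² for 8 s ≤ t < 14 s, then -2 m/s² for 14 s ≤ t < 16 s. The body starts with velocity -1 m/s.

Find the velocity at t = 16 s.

27 m/s

Δv equals the area under the a-t graph; then v = v₀ + Δv.
0–2 s: -8 × 2 = -16 m/s
2–6 s: -5 × 4 = -20 m/s
6–8 s: 4 × 2 = 8 m/s
8–14 s: 10 × 6 = 60 m/s
14–16 s: -2 × 2 = -4 m/s
Δv = 28 m/s, so v(16) = -1 + (28) = 27 m/s.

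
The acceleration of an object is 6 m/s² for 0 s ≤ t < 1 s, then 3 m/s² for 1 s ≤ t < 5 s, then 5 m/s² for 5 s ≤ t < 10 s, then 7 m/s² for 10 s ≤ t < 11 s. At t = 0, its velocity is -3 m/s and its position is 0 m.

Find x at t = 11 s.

217 m

On each constant-a segment, Δv = aΔt and Δx = v₀Δt + ½aΔt²; chain segment to segment.
0–1 s: v starts -3 m/s; Δx = -3·1 + ½·6·1² = 0 m; v ends 3 m/s.
1–5 s: v starts 3 m/s; Δx = 3·4 + ½·3·4² = 36 m; v ends 15 m/s.
5–10 s: v starts 15 m/s; Δx = 15·5 + ½·5·5² = 137.5 m; v ends 40 m/s.
10–11 s: v starts 40 m/s; Δx = 40·1 + ½·7·1² = 43.5 m; v ends 47 m/s.
x(11) = 0 + Σ Δx = 217 m.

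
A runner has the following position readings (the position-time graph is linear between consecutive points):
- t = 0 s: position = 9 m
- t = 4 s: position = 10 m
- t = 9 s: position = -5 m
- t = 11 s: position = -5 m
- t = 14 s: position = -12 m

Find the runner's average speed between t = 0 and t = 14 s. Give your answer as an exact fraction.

23/14 m/s

Average speed = (total path length)/(elapsed time); on a piecewise-linear x-t graph the path length is Σ|Δx|.
0–4 s: |Δx| = |10 − 9| = 1 m
4–9 s: |Δx| = |-5 − 10| = 15 m
9–11 s: |Δx| = |-5 − -5| = 0 m
11–14 s: |Δx| = |-12 − -5| = 7 m
Total path = 23 m; average speed = 23/14 = 23/14 m/s.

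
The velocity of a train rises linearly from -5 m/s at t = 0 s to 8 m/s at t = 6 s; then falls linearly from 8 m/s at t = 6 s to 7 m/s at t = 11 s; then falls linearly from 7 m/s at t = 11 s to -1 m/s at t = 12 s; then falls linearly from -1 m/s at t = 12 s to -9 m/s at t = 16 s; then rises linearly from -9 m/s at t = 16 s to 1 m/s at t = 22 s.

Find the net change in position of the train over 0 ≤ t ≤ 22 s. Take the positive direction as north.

5.5 m

Net displacement equals the area under the velocity-time graph (areas below the axis count negative).
0–6 s: ½(-5 + 8)(6) = 9 m
6–11 s: ½(8 + 7)(5) = 37.5 m
11–12 s: ½(7 + -1)(1) = 3 m
12–16 s: ½(-1 + -9)(4) = -20 m
16–22 s: ½(-9 + 1)(6) = -24 m
Net displacement = 5.5 m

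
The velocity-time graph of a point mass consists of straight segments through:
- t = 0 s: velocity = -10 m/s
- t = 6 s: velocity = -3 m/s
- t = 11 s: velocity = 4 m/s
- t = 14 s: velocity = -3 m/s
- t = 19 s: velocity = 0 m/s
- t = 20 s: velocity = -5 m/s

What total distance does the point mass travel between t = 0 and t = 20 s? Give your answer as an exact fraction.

Distance (not displacement) is the total path length: add the absolute areas under v-t.
0–6 s: |½(-10 + -3)(6)| = 39 m
6–11 s: v = 0 at t = 57/7 s; triangle areas 45/14 + 40/7 = 125/14 m
11–14 s: v = 0 at t = 89/7 s; triangle areas 24/7 + 27/14 = 75/14 m
14–19 s: |½(-3 + 0)(5)| = 7.5 m
19–20 s: |½(0 + -5)(1)| = 2.5 m
Total distance = 443/7 m

443/7 m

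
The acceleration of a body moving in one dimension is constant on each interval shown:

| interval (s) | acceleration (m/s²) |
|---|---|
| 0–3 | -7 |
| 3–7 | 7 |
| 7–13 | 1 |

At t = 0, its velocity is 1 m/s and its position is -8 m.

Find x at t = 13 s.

5.5 m

On each constant-a segment, Δv = aΔt and Δx = v₀Δt + ½aΔt²; chain segment to segment.
0–3 s: v starts 1 m/s; Δx = 1·3 + ½·-7·3² = -28.5 m; v ends -20 m/s.
3–7 s: v starts -20 m/s; Δx = -20·4 + ½·7·4² = -24 m; v ends 8 m/s.
7–13 s: v starts 8 m/s; Δx = 8·6 + ½·1·6² = 66 m; v ends 14 m/s.
x(13) = -8 + Σ Δx = 5.5 m.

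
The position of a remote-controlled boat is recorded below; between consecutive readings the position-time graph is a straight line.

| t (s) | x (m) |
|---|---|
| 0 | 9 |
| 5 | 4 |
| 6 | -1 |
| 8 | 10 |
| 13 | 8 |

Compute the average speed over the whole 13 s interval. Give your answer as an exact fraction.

23/13 m/s

Average speed = (total path length)/(elapsed time); on a piecewise-linear x-t graph the path length is Σ|Δx|.
0–5 s: |Δx| = |4 − 9| = 5 m
5–6 s: |Δx| = |-1 − 4| = 5 m
6–8 s: |Δx| = |10 − -1| = 11 m
8–13 s: |Δx| = |8 − 10| = 2 m
Total path = 23 m; average speed = 23/13 = 23/13 m/s.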